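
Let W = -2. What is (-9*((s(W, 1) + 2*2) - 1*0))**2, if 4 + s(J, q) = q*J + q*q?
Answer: 81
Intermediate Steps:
s(J, q) = -4 + q**2 + J*q (s(J, q) = -4 + (q*J + q*q) = -4 + (J*q + q**2) = -4 + (q**2 + J*q) = -4 + q**2 + J*q)
(-9*((s(W, 1) + 2*2) - 1*0))**2 = (-9*(((-4 + 1**2 - 2*1) + 2*2) - 1*0))**2 = (-9*(((-4 + 1 - 2) + 4) + 0))**2 = (-9*((-5 + 4) + 0))**2 = (-9*(-1 + 0))**2 = (-9*(-1))**2 = 9**2 = 81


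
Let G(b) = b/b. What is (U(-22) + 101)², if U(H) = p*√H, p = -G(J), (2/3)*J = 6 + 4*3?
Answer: (101 - I*√22)² ≈ 10179.0 - 947.46*I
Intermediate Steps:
J = 27 (J = 3*(6 + 4*3)/2 = 3*(6 + 12)/2 = (3/2)*18 = 27)
G(b) = 1
p = -1 (p = -1*1 = -1)
U(H) = -√H
(U(-22) + 101)² = (-√(-22) + 101)² = (-I*√22 + 101)² = (101 - I*√22)²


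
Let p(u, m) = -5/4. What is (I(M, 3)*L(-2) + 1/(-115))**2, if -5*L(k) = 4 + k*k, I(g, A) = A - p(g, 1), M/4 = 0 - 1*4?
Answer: 613089/13225 ≈ 46.358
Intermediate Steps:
M = -16 (M = 4*(0 - 1*4) = 4*(0 - 4) = 4*(-4) = -16)
p(u, m) = -5/4 (p(u, m) = -5*1/4 = -5/4)
I(g, A) = 5/4 + A (I(g, A) = A - 1*(-5/4) = A + 5/4 = 5/4 + A)
L(k) = -4/5 - k**2/5 (L(k) = -(4 + k*k)/5 = -(4 + k**2)/5 = -4/5 - k**2/5)
(I(M, 3)*L(-2) + 1/(-115))**2 = ((5/4 + 3)*(-4/5 - 1/5*(-2)**2) + 1/(-115))**2 = (17*(-4/5 - 1/5*4)/4 - 1/115)**2 = (17*(-4/5 - 4/5)/4 - 1/115)**2 = ((17/4)*(-8/5) - 1/115)**2 = (-34/5 - 1/115)**2 = (-783/115)**2 = 613089/13225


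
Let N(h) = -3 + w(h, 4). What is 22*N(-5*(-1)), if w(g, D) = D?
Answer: 22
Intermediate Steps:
N(h) = 1 (N(h) = -3 + 4 = 1)
22*N(-5*(-1)) = 22*1 = 22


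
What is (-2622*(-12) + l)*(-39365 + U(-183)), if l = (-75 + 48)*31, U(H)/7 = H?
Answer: -1244865042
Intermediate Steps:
U(H) = 7*H
l = -837 (l = -27*31 = -837)
(-2622*(-12) + l)*(-39365 + U(-183)) = (-2622*(-12) - 837)*(-39365 + 7*(-183)) = (31464 - 837)*(-39365 - 1281) = 30627*(-40646) = -1244865042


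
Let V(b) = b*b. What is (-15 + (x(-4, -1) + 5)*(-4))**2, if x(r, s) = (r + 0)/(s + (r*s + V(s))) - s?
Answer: 1225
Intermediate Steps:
V(b) = b**2
x(r, s) = -s + r/(s + s**2 + r*s) (x(r, s) = (r + 0)/(s + (r*s + s**2)) - s = r/(s + (s**2 + r*s)) - s = r/(s + s**2 + r*s) - s = -s + r/(s + s**2 + r*s))
(-15 + (x(-4, -1) + 5)*(-4))**2 = (-15 + ((-4 - 1*(-1)**2 - 1*(-1)**3 - 1*(-4)*(-1)**2)/((-1)*(1 - 4 - 1)) + 5)*(-4))**2 = (-15 + (-1*(-4 - 1*1 - 1*(-1) - 1*(-4)*1)/(-4) + 5)*(-4))**2 = (-15 + (-1*(-1/4)*(-4 - 1 + 1 + 4) + 5)*(-4))**2 = (-15 + (-1*(-1/4)*0 + 5)*(-4))**2 = (-15 + (0 + 5)*(-4))**2 = (-15 + 5*(-4))**2 = (-15 - 20)**2 = (-35)**2 = 1225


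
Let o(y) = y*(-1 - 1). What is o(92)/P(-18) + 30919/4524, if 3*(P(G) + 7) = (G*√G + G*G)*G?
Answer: 125805662023/18169980972 + 59616*I*√2/4016353 ≈ 6.9238 + 0.020992*I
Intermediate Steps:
o(y) = -2*y (o(y) = y*(-2) = -2*y)
P(G) = -7 + G*(G² + G^(3/2))/3 (P(G) = -7 + ((G*√G + G*G)*G)/3 = -7 + ((G^(3/2) + G²)*G)/3 = -7 + ((G² + G^(3/2))*G)/3 = -7 + (G*(G² + G^(3/2)))/3 = -7 + G*(G² + G^(3/2))/3)
o(92)/P(-18) + 30919/4524 = (-2*92)/(-7 + (⅓)*(-18)³ + (-18)^(5/2)/3) + 30919/4524 = -184/(-7 + (⅓)*(-5832) + (972*I*√2)/3) + 30919*(1/4524) = -184/(-7 - 1944 + 324*I*√2) + 30919/4524 = -184/(-1951 + 324*I*√2) + 30919/4524 = 30919/4524 - 184/(-1951 + 324*I*√2)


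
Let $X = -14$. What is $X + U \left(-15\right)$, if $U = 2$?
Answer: $-44$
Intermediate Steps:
$X + U \left(-15\right) = -14 + 2 \left(-15\right) = -14 - 30 = -44$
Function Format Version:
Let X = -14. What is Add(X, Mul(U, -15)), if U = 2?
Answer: -44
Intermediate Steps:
Add(X, Mul(U, -15)) = Add(-14, Mul(2, -15)) = Add(-14, -30) = -44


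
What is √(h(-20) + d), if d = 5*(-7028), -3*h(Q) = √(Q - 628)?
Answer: √(-35140 - 6*I*√2) ≈ 0.023 - 187.46*I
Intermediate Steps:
h(Q) = -√(-628 + Q)/3 (h(Q) = -√(Q - 628)/3 = -√(-628 + Q)/3)
d = -35140
√(h(-20) + d) = √(-√(-628 - 20)/3 - 35140) = √(-6*I*√2 - 35140) = √(-35140 - 6*I*√2)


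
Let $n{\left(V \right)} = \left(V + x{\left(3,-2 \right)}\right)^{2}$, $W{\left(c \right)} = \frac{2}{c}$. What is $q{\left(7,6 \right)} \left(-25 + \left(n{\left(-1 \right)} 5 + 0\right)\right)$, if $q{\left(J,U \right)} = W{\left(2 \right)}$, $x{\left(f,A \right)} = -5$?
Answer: $155$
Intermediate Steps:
$q{\left(J,U \right)} = 1$ ($q{\left(J,U \right)} = \frac{2}{2} = 2 \cdot \frac{1}{2} = 1$)
$n{\left(V \right)} = \left(-5 + V\right)^{2}$ ($n{\left(V \right)} = \left(V - 5\right)^{2} = \left(-5 + V\right)^{2}$)
$q{\left(7,6 \right)} \left(-25 + \left(n{\left(-1 \right)} 5 + 0\right)\right) = 1 \left(-25 + \left(\left(-5 - 1\right)^{2} \cdot 5 + 0\right)\right) = 1 \left(-25 + \left(\left(-6\right)^{2} \cdot 5 + 0\right)\right) = 1 \left(-25 + \left(36 \cdot 5 + 0\right)\right) = 1 \left(-25 + \left(180 + 0\right)\right) = 1 \left(-25 + 180\right) = 1 \cdot 155 = 155$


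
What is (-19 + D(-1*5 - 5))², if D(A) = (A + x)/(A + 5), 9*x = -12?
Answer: 63001/225 ≈ 280.00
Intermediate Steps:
x = -4/3 (x = (⅑)*(-12) = -4/3 ≈ -1.3333)
D(A) = (-4/3 + A)/(5 + A) (D(A) = (A - 4/3)/(A + 5) = (-4/3 + A)/(5 + A))
(-19 + D(-1*5 - 5))² = (-19 + (-4/3 + (-1*5 - 5))/(5 + (-1*5 - 5)))² = (-19 + (-4/3 + (-5 - 5))/(5 + (-5 - 5)))² = (-19 + (-4/3 - 10)/(5 - 10))² = (-19 - 34/3/(-5))² = (-19 - ⅕*(-34/3))² = (-19 + 34/15)² = (-251/15)² = 63001/225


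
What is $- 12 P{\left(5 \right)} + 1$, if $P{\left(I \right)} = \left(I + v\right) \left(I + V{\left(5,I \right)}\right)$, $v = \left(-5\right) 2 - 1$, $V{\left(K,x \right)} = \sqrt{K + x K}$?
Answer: $361 + 72 \sqrt{30} \approx 755.36$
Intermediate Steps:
$V{\left(K,x \right)} = \sqrt{K + K x}$
$v = -11$ ($v = -10 - 1 = -11$)
$P{\left(I \right)} = \left(-11 + I\right) \left(I + \sqrt{5 + 5 I}\right)$ ($P{\left(I \right)} = \left(I - 11\right) \left(I + \sqrt{5 \left(1 + I\right)}\right) = \left(-11 + I\right) \left(I + \sqrt{5 + 5 I}\right)$)
$- 12 P{\left(5 \right)} + 1 = - 12 \left(5^{2} - 55 - 11 \sqrt{5 + 5 \cdot 5} + 5 \sqrt{5 + 5 \cdot 5}\right) + 1 = - 12 \left(25 - 55 - 11 \sqrt{5 + 25} + 5 \sqrt{5 + 25}\right) + 1 = - 12 \left(25 - 55 - 11 \sqrt{30} + 5 \sqrt{30}\right) + 1 = - 12 \left(-30 - 6 \sqrt{30}\right) + 1 = \left(360 + 72 \sqrt{30}\right) + 1 = 361 + 72 \sqrt{30}$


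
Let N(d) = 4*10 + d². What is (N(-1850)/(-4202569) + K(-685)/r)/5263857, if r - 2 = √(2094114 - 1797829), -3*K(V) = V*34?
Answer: -3237856385240/19662737968641701619 + 23290*√296285/4678742447451 ≈ 2.5449e-6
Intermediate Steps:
K(V) = -34*V/3 (K(V) = -V*34/3 = -34*V/3)
r = 2 + √296285 (r = 2 + √(2094114 - 1797829) = 2 + √296285 ≈ 546.32)
N(d) = 40 + d²
(N(-1850)/(-4202569) + K(-685)/r)/5263857 = ((40 + (-1850)²)/(-4202569) + (-34/3*(-685))/(2 + √296285))/5263857 = ((40 + 3422500)*(-1/4202569) + 23290/(3*(2 + √296285)))*(1/5263857) = (3422540*(-1/4202569) + 23290/(3*(2 + √296285)))*(1/5263857) = (-3422540/4202569 + 23290/(3*(2 + √296285)))*(1/5263857) = -3422540/22121722248633 + 23290/(15791571*(2 + √296285))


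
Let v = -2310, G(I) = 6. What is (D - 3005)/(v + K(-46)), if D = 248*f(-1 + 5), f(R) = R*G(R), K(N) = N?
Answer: -2947/2356 ≈ -1.2508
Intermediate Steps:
f(R) = 6*R (f(R) = R*6 = 6*R)
D = 5952 (D = 248*(6*(-1 + 5)) = 248*(6*4) = 248*24 = 5952)
(D - 3005)/(v + K(-46)) = (5952 - 3005)/(-2310 - 46) = 2947/(-2356) = 2947*(-1/2356) = -2947/2356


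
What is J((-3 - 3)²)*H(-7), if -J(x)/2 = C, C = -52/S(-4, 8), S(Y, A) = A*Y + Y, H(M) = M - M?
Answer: 0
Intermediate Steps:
H(M) = 0
S(Y, A) = Y + A*Y
C = 13/9 (C = -52*(-1/(4*(1 + 8))) = -52/((-4*9)) = -52/(-36) = -52*(-1/36) = 13/9 ≈ 1.4444)
J(x) = -26/9 (J(x) = -2*13/9 = -26/9)
J((-3 - 3)²)*H(-7) = -26/9*0 = 0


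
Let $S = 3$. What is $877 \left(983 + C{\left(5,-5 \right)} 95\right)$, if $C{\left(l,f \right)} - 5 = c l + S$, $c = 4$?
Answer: $3194911$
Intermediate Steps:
$C{\left(l,f \right)} = 8 + 4 l$ ($C{\left(l,f \right)} = 5 + \left(4 l + 3\right) = 5 + \left(3 + 4 l\right) = 8 + 4 l$)
$877 \left(983 + C{\left(5,-5 \right)} 95\right) = 877 \left(983 + \left(8 + 4 \cdot 5\right) 95\right) = 877 \left(983 + \left(8 + 20\right) 95\right) = 877 \left(983 + 28 \cdot 95\right) = 877 \left(983 + 2660\right) = 877 \cdot 3643 = 3194911$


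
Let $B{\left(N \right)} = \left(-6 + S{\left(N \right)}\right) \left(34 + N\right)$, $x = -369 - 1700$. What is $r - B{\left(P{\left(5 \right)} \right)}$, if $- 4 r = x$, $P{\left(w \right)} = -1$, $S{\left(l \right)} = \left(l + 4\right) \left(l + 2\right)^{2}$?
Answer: $\frac{2465}{4} \approx 616.25$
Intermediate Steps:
$S{\left(l \right)} = \left(2 + l\right)^{2} \left(4 + l\right)$ ($S{\left(l \right)} = \left(4 + l\right) \left(2 + l\right)^{2} = \left(2 + l\right)^{2} \left(4 + l\right)$)
$x = -2069$
$B{\left(N \right)} = \left(-6 + \left(2 + N\right)^{2} \left(4 + N\right)\right) \left(34 + N\right)$
$r = \frac{2069}{4}$ ($r = \left(- \frac{1}{4}\right) \left(-2069\right) = \frac{2069}{4} \approx 517.25$)
$r - B{\left(P{\left(5 \right)} \right)} = \frac{2069}{4} - \left(340 + \left(-1\right)^{4} + 42 \left(-1\right)^{3} + 292 \left(-1\right)^{2} + 690 \left(-1\right)\right) = \frac{2069}{4} - \left(340 + 1 + 42 \left(-1\right) + 292 \cdot 1 - 690\right) = \frac{2069}{4} - \left(340 + 1 - 42 + 292 - 690\right) = \frac{2069}{4} - -99 = \frac{2069}{4} + 99 = \frac{2465}{4}$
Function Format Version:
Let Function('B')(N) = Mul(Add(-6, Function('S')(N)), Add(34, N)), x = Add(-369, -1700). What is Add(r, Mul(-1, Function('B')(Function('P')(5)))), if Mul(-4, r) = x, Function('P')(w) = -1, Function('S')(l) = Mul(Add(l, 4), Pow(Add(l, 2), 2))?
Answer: Rational(2465, 4) ≈ 616.25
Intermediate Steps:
Function('S')(l) = Mul(Pow(Add(2, l), 2), Add(4, l)) (Function('S')(l) = Mul(Add(4, l), Pow(Add(2, l), 2)) = Mul(Pow(Add(2, l), 2), Add(4, l)))
x = -2069
Function('B')(N) = Mul(Add(-6, Mul(Pow(Add(2, N), 2), Add(4, N))), Add(34, N))
r = Rational(2069, 4) (r = Mul(Rational(-1, 4), -2069) = Rational(2069, 4) ≈ 517.25)
Add(r, Mul(-1, Function('B')(Function('P')(5)))) = Add(Rational(2069, 4), Mul(-1, Add(340, Pow(-1, 4), Mul(42, Pow(-1, 3)), Mul(292, Pow(-1, 2)), Mul(690, -1)))) = Add(Rational(2069, 4), Mul(-1, Add(340, 1, Mul(42, -1), Mul(292, 1), -690))) = Add(Rational(2069, 4), Mul(-1, Add(340, 1, -42, 292, -690))) = Add(Rational(2069, 4), Mul(-1, -99)) = Add(Rational(2069, 4), 99) = Rational(2465, 4)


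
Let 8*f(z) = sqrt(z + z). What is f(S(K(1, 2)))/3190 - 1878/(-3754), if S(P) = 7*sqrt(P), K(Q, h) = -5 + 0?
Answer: 939/1877 + 5**(1/4)*sqrt(14)*sqrt(I)/25520 ≈ 0.50042 + 0.00015503*I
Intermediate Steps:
K(Q, h) = -5
f(z) = sqrt(2)*sqrt(z)/8 (f(z) = sqrt(z + z)/8 = sqrt(2*z)/8 = (sqrt(2)*sqrt(z))/8 = sqrt(2)*sqrt(z)/8)
f(S(K(1, 2)))/3190 - 1878/(-3754) = (sqrt(2)*sqrt(7*sqrt(-5))/8)/3190 - 1878/(-3754) = (sqrt(2)*sqrt(7*(I*sqrt(5)))/8)*(1/3190) - 1878*(-1/3754) = (sqrt(2)*sqrt(7*I*sqrt(5))/8)*(1/3190) + 939/1877 = (sqrt(2)*(5**(1/4)*sqrt(7)*sqrt(I))/8)*(1/3190) + 939/1877 = (5**(1/4)*sqrt(14)*sqrt(I)/8)*(1/3190) + 939/1877 = 5**(1/4)*sqrt(14)*sqrt(I)/25520 + 939/1877 = 939/1877 + 5**(1/4)*sqrt(14)*sqrt(I)/25520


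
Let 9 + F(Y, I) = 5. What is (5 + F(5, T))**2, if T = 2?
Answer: 1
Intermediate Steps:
F(Y, I) = -4 (F(Y, I) = -9 + 5 = -4)
(5 + F(5, T))**2 = (5 - 4)**2 = 1**2 = 1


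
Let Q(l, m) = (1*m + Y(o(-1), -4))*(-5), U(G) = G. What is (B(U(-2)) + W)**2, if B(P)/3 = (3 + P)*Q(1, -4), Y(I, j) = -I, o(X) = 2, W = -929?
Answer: 703921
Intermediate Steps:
Q(l, m) = 10 - 5*m (Q(l, m) = (1*m - 1*2)*(-5) = (m - 2)*(-5) = (-2 + m)*(-5) = 10 - 5*m)
B(P) = 270 + 90*P (B(P) = 3*((3 + P)*(10 - 5*(-4))) = 3*((3 + P)*(10 + 20)) = 3*((3 + P)*30) = 3*(90 + 30*P) = 270 + 90*P)
(B(U(-2)) + W)**2 = ((270 + 90*(-2)) - 929)**2 = ((270 - 180) - 929)**2 = (90 - 929)**2 = (-839)**2 = 703921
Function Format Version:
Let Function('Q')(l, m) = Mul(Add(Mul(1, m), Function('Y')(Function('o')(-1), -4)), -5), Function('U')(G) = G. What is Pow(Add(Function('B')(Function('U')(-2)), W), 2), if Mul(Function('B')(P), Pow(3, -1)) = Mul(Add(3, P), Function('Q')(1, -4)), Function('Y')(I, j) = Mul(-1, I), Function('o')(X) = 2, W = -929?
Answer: 703921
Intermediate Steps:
Function('Q')(l, m) = Add(10, Mul(-5, m)) (Function('Q')(l, m) = Mul(Add(Mul(1, m), Mul(-1, 2)), -5) = Mul(Add(m, -2), -5) = Mul(Add(-2, m), -5) = Add(10, Mul(-5, m)))
Function('B')(P) = Add(270, Mul(90, P)) (Function('B')(P) = Mul(3, Mul(Add(3, P), Add(10, Mul(-5, -4)))) = Mul(3, Mul(Add(3, P), Add(10, 20))) = Mul(3, Mul(Add(3, P), 30)) = Mul(3, Add(90, Mul(30, P))) = Add(270, Mul(90, P)))
Pow(Add(Function('B')(Function('U')(-2)), W), 2) = Pow(Add(Add(270, Mul(90, -2)), -929), 2) = Pow(Add(Add(270, -180), -929), 2) = Pow(Add(90, -929), 2) = Pow(-839, 2) = 703921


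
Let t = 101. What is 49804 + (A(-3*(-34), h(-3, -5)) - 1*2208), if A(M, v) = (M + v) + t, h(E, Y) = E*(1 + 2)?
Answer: 47790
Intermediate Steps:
h(E, Y) = 3*E (h(E, Y) = E*3 = 3*E)
A(M, v) = 101 + M + v (A(M, v) = (M + v) + 101 = 101 + M + v)
49804 + (A(-3*(-34), h(-3, -5)) - 1*2208) = 49804 + ((101 - 3*(-34) + 3*(-3)) - 1*2208) = 49804 + ((101 + 102 - 9) - 2208) = 49804 + (194 - 2208) = 49804 - 2014 = 47790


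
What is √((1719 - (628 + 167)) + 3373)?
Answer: √4297 ≈ 65.552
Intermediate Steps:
√((1719 - (628 + 167)) + 3373) = √((1719 - 1*795) + 3373) = √((1719 - 795) + 3373) = √(924 + 3373) = √4297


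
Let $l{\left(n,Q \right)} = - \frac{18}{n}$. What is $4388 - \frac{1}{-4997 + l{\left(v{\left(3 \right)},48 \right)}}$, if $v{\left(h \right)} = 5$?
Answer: $\frac{109713169}{25003} \approx 4388.0$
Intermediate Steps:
$4388 - \frac{1}{-4997 + l{\left(v{\left(3 \right)},48 \right)}} = 4388 - \frac{1}{-4997 - \frac{18}{5}} = 4388 - \frac{1}{- \frac{25003}{5}} = 4388 - - \frac{5}{25003} = 4388 + \frac{5}{25003} = \frac{109713169}{25003}$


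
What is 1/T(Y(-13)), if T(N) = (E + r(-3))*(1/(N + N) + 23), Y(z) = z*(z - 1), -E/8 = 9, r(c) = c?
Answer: -364/627975 ≈ -0.00057964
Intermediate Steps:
E = -72 (E = -8*9 = -72)
Y(z) = z*(-1 + z)
T(N) = -1725 - 75/(2*N) (T(N) = (-72 - 3)*(1/(N + N) + 23) = -75*(1/(2*N) + 23) = -75*(23 + 1/(2*N)) = -1725 - 75/(2*N))
1/T(Y(-13)) = 1/(-1725 - 75*(-1/(13*(-1 - 13)))/2) = 1/(-1725 - 75/(2*((-13*(-14))))) = 1/(-1725 - 75/2/182) = 1/(-1725 - 75/2*1/182) = 1/(-1725 - 75/364) = 1/(-627975/364) = -364/627975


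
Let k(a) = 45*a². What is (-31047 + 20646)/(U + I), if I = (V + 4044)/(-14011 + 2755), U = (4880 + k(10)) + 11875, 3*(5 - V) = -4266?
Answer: -117073656/239240809 ≈ -0.48936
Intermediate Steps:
V = 1427 (V = 5 - ⅓*(-4266) = 5 + 1422 = 1427)
U = 21255 (U = (4880 + 45*10²) + 11875 = (4880 + 45*100) + 11875 = (4880 + 4500) + 11875 = 9380 + 11875 = 21255)
I = -5471/11256 (I = (1427 + 4044)/(-14011 + 2755) = 5471/(-11256) = 5471*(-1/11256) = -5471/11256 ≈ -0.48605)
(-31047 + 20646)/(U + I) = (-31047 + 20646)/(21255 - 5471/11256) = -10401/239240809/11256 = -10401*11256/239240809 = -117073656/239240809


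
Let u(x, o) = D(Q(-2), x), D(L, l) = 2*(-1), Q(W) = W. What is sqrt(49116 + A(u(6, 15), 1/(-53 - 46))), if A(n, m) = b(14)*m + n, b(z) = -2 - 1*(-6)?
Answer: sqrt(53485102)/33 ≈ 221.62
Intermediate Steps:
b(z) = 4 (b(z) = -2 + 6 = 4)
D(L, l) = -2
u(x, o) = -2
A(n, m) = n + 4*m (A(n, m) = 4*m + n = n + 4*m)
sqrt(49116 + A(u(6, 15), 1/(-53 - 46))) = sqrt(49116 + (-2 + 4/(-53 - 46))) = sqrt(49116 + (-2 + 4/(-99))) = sqrt(49116 + (-2 + 4*(-1/99))) = sqrt(49116 + (-2 - 4/99)) = sqrt(49116 - 202/99) = sqrt(4862282/99) = sqrt(53485102)/33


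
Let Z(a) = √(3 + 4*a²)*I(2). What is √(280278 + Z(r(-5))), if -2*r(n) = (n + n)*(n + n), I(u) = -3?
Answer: √(280278 - 3*√10003) ≈ 529.13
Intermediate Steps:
r(n) = -2*n² (r(n) = -(n + n)*(n + n)/2 = -2*n*2*n/2 = -2*n²)
Z(a) = -3*√(3 + 4*a²) (Z(a) = √(3 + 4*a²)*(-3) = -3*√(3 + 4*a²))
√(280278 + Z(r(-5))) = √(280278 - 3*√(3 + 4*(-2*(-5)²)²)) = √(280278 - 3*√(3 + 4*(-2*25)²)) = √(280278 - 3*√(3 + 4*(-50)²)) = √(280278 - 3*√(3 + 4*2500)) = √(280278 - 3*√(3 + 10000)) = √(280278 - 3*√10003)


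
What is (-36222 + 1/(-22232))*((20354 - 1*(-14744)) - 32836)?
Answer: -910780168155/11116 ≈ -8.1934e+7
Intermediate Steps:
(-36222 + 1/(-22232))*((20354 - 1*(-14744)) - 32836) = (-36222 - 1/22232)*((20354 + 14744) - 32836) = -805287505*(35098 - 32836)/22232 = -805287505/22232*2262 = -910780168155/11116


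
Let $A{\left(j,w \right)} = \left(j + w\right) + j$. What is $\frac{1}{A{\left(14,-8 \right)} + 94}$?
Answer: $\frac{1}{114} \approx 0.0087719$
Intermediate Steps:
$A{\left(j,w \right)} = w + 2 j$
$\frac{1}{A{\left(14,-8 \right)} + 94} = \frac{1}{\left(-8 + 2 \cdot 14\right) + 94} = \frac{1}{\left(-8 + 28\right) + 94} = \frac{1}{20 + 94} = \frac{1}{114}$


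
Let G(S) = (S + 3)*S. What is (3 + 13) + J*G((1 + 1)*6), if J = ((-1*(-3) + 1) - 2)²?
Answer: 736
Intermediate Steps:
G(S) = S*(3 + S) (G(S) = (3 + S)*S = S*(3 + S))
J = 4 (J = ((3 + 1) - 2)² = (4 - 2)² = 2² = 4)
(3 + 13) + J*G((1 + 1)*6) = (3 + 13) + 4*(((1 + 1)*6)*(3 + (1 + 1)*6)) = 16 + 4*((2*6)*(3 + 2*6)) = 16 + 4*(12*(3 + 12)) = 16 + 4*(12*15) = 16 + 4*180 = 16 + 720 = 736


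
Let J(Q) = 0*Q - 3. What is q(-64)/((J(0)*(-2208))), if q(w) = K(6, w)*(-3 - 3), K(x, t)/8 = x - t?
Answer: -35/69 ≈ -0.50725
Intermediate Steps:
K(x, t) = -8*t + 8*x (K(x, t) = 8*(x - t) = -8*t + 8*x)
q(w) = -288 + 48*w (q(w) = (-8*w + 8*6)*(-3 - 3) = (-8*w + 48)*(-6) = (48 - 8*w)*(-6) = -288 + 48*w)
J(Q) = -3 (J(Q) = 0 - 3 = -3)
q(-64)/((J(0)*(-2208))) = (-288 + 48*(-64))/((-3*(-2208))) = (-288 - 3072)/6624 = -3360*1/6624 = -35/69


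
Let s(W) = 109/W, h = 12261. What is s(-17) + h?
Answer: 208328/17 ≈ 12255.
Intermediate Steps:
s(-17) + h = 109/(-17) + 12261 = 109*(-1/17) + 12261 = -109/17 + 12261 = 208328/17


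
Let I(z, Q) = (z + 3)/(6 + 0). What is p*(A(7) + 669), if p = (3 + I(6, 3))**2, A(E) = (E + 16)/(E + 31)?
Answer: 2061045/152 ≈ 13560.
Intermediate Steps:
I(z, Q) = 1/2 + z/6 (I(z, Q) = (3 + z)/6 = (3 + z)*(1/6) = 1/2 + z/6)
A(E) = (16 + E)/(31 + E)
p = 81/4 (p = (3 + (1/2 + (1/6)*6))**2 = (3 + (1/2 + 1))**2 = (3 + 3/2)**2 = (9/2)**2 = 81/4 ≈ 20.250)
p*(A(7) + 669) = 81*((16 + 7)/(31 + 7) + 669)/4 = 81*(23/38 + 669)/4 = (81/4)*(25445/38) = 2061045/152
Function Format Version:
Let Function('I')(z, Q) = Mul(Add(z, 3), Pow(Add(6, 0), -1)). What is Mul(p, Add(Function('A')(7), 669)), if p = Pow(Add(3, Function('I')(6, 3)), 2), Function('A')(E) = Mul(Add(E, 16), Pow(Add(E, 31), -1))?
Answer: Rational(2061045, 152) ≈ 13560.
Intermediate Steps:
Function('I')(z, Q) = Add(Rational(1, 2), Mul(Rational(1, 6), z)) (Function('I')(z, Q) = Mul(Add(3, z), Pow(6, -1)) = Mul(Add(3, z), Rational(1, 6)) = Add(Rational(1, 2), Mul(Rational(1, 6), z)))
Function('A')(E) = Mul(Pow(Add(31, E), -1), Add(16, E)) (Function('A')(E) = Mul(Add(16, E), Pow(Add(31, E), -1)) = Mul(Pow(Add(31, E), -1), Add(16, E)))
p = Rational(81, 4) (p = Pow(Add(3, Add(Rational(1, 2), Mul(Rational(1, 6), 6))), 2) = Pow(Add(3, Add(Rational(1, 2), 1)), 2) = Pow(Add(3, Rational(3, 2)), 2) = Pow(Rational(9, 2), 2) = Rational(81, 4) ≈ 20.250)
Mul(p, Add(Function('A')(7), 669)) = Mul(Rational(81, 4), Add(Mul(Pow(Add(31, 7), -1), Add(16, 7)), 669)) = Mul(Rational(81, 4), Add(Mul(Pow(38, -1), 23), 669)) = Mul(Rational(81, 4), Add(Mul(Rational(1, 38), 23), 669)) = Mul(Rational(81, 4), Add(Rational(23, 38), 669)) = Mul(Rational(81, 4), Rational(25445, 38)) = Rational(2061045, 152)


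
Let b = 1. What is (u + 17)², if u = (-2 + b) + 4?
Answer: 400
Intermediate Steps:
u = 3 (u = (-2 + 1) + 4 = -1 + 4 = 3)
(u + 17)² = (3 + 17)² = 20² = 400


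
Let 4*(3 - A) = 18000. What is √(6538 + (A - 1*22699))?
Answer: I*√20658 ≈ 143.73*I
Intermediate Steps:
A = -4497 (A = 3 - ¼*18000 = 3 - 4500 = -4497)
√(6538 + (A - 1*22699)) = √(6538 + (-4497 - 1*22699)) = √(6538 + (-4497 - 22699)) = √(6538 - 27196) = √(-20658) = I*√20658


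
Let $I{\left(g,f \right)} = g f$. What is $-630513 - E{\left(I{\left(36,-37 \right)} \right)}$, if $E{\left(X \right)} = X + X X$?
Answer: $-2403405$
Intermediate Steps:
$I{\left(g,f \right)} = f g$
$E{\left(X \right)} = X + X^{2}$
$-630513 - E{\left(I{\left(36,-37 \right)} \right)} = -630513 - \left(-37\right) 36 \left(1 - 1332\right) = -630513 - - 1332 \left(1 - 1332\right) = -630513 - \left(-1332\right) \left(-1331\right) = -630513 - 1772892 = -2403405$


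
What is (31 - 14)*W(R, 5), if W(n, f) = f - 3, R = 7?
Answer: 34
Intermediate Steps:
W(n, f) = -3 + f
(31 - 14)*W(R, 5) = (31 - 14)*(-3 + 5) = 17*2 = 34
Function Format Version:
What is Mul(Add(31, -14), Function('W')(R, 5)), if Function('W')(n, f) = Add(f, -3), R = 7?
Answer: 34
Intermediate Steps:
Function('W')(n, f) = Add(-3, f)
Mul(Add(31, -14), Function('W')(R, 5)) = Mul(Add(31, -14), Add(-3, 5)) = Mul(17, 2) = 34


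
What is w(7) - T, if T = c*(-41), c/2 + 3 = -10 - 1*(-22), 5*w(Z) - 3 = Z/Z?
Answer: 3694/5 ≈ 738.80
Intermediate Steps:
w(Z) = 4/5 (w(Z) = 3/5 + (Z/Z)/5 = 3/5 + (1/5)*1 = 3/5 + 1/5 = 4/5)
c = 18 (c = -6 + 2*(-10 - 1*(-22)) = -6 + 2*(-10 + 22) = -6 + 2*12 = -6 + 24 = 18)
T = -738 (T = 18*(-41) = -738)
w(7) - T = 4/5 - 1*(-738) = 4/5 + 738 = 3694/5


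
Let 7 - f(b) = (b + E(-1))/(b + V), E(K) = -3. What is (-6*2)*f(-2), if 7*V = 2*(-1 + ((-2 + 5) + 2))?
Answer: -14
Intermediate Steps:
V = 8/7 (V = (2*(-1 + ((-2 + 5) + 2)))/7 = (2*(-1 + (3 + 2)))/7 = (2*(-1 + 5))/7 = (2*4)/7 = (1/7)*8 = 8/7 ≈ 1.1429)
f(b) = 7 - (-3 + b)/(8/7 + b) (f(b) = 7 - (b - 3)/(b + 8/7) = 7 - (-3 + b)/(8/7 + b))
(-6*2)*f(-2) = (-6*2)*(7*(11 + 6*(-2))/(8 + 7*(-2))) = -84*(11 - 12)/(8 - 14) = -84*(-1)/(-6) = -84*(-1)*(-1)/6 = -12*7/6 = -14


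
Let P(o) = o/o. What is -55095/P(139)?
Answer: -55095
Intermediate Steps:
P(o) = 1
-55095/P(139) = -55095/1 = -55095*1 = -55095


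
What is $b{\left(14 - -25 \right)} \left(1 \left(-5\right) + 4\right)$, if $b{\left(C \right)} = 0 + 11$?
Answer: $-11$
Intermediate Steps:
$b{\left(C \right)} = 11$
$b{\left(14 - -25 \right)} \left(1 \left(-5\right) + 4\right) = 11 \left(1 \left(-5\right) + 4\right) = 11 \left(-5 + 4\right) = 11 \left(-1\right) = -11$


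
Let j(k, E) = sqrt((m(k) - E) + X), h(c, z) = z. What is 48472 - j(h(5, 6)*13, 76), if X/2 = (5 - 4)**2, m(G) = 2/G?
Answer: 48472 - I*sqrt(112515)/39 ≈ 48472.0 - 8.6008*I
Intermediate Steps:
X = 2 (X = 2*(5 - 4)**2 = 2*1**2 = 2*1 = 2)
j(k, E) = sqrt(2 - E + 2/k) (j(k, E) = sqrt((2/k - E) + 2) = sqrt((-E + 2/k) + 2) = sqrt(2 - E + 2/k))
48472 - j(h(5, 6)*13, 76) = 48472 - sqrt(2 - 1*76 + 2/((6*13))) = 48472 - sqrt(2 - 76 + 2/78) = 48472 - sqrt(2 - 76 + 2*(1/78)) = 48472 - sqrt(2 - 76 + 1/39) = 48472 - sqrt(-2885/39) = 48472 - I*sqrt(112515)/39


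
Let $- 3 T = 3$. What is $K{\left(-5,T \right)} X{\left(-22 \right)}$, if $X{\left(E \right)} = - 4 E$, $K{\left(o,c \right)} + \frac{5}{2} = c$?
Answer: $-308$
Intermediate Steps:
$T = -1$ ($T = \left(- \frac{1}{3}\right) 3 = -1$)
$K{\left(o,c \right)} = - \frac{5}{2} + c$
$K{\left(-5,T \right)} X{\left(-22 \right)} = \left(- \frac{5}{2} - 1\right) \left(\left(-4\right) \left(-22\right)\right) = \left(- \frac{7}{2}\right) 88 = -308$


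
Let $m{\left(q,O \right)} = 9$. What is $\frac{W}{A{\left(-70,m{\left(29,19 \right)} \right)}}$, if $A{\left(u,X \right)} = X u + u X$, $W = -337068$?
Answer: $\frac{9363}{35} \approx 267.51$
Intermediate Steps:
$A{\left(u,X \right)} = 2 X u$ ($A{\left(u,X \right)} = X u + X u = 2 X u$)
$\frac{W}{A{\left(-70,m{\left(29,19 \right)} \right)}} = - \frac{337068}{2 \cdot 9 \left(-70\right)} = - \frac{337068}{-1260} = \left(-337068\right) \left(- \frac{1}{1260}\right) = \frac{9363}{35}$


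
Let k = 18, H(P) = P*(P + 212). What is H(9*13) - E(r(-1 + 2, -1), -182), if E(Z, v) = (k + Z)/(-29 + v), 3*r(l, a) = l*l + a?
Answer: 8122041/211 ≈ 38493.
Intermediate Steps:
H(P) = P*(212 + P)
r(l, a) = a/3 + l**2/3 (r(l, a) = (l*l + a)/3 = (l**2 + a)/3 = (a + l**2)/3 = a/3 + l**2/3)
E(Z, v) = (18 + Z)/(-29 + v)
H(9*13) - E(r(-1 + 2, -1), -182) = (9*13)*(212 + 9*13) - (18 + ((1/3)*(-1) + (-1 + 2)**2/3))/(-29 - 182) = 117*(212 + 117) - (18 + (-1/3 + (1/3)*1**2))/(-211) = 117*329 - (-1)*(18 + (-1/3 + (1/3)*1))/211 = 38493 - (-1)*(18 + (-1/3 + 1/3))/211 = 38493 - (-1)*(18 + 0)/211 = 38493 - (-1)*18/211 = 38493 - 1*(-18/211) = 38493 + 18/211 = 8122041/211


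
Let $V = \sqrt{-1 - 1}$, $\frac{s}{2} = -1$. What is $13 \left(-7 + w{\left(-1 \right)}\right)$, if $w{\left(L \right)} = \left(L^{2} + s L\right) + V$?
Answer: $-52 + 13 i \sqrt{2} \approx -52.0 + 18.385 i$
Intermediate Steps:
$s = -2$ ($s = 2 \left(-1\right) = -2$)
$V = i \sqrt{2}$ ($V = \sqrt{-1 + \left(-5 + 4\right)} = \sqrt{-1 - 1} = \sqrt{-2} = i \sqrt{2} \approx 1.4142 i$)
$w{\left(L \right)} = L^{2} - 2 L + i \sqrt{2}$ ($w{\left(L \right)} = \left(L^{2} - 2 L\right) + i \sqrt{2} = L^{2} - 2 L + i \sqrt{2}$)
$13 \left(-7 + w{\left(-1 \right)}\right) = 13 \left(-7 + \left(\left(-1\right)^{2} - -2 + i \sqrt{2}\right)\right) = 13 \left(-7 + \left(1 + 2 + i \sqrt{2}\right)\right) = 13 \left(-7 + \left(3 + i \sqrt{2}\right)\right) = 13 \left(-4 + i \sqrt{2}\right) = -52 + 13 i \sqrt{2}$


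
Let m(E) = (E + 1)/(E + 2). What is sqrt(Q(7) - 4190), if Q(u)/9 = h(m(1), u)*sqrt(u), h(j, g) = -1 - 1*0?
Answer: sqrt(-4190 - 9*sqrt(7)) ≈ 64.914*I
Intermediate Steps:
m(E) = (1 + E)/(2 + E)
h(j, g) = -1 (h(j, g) = -1 + 0 = -1)
Q(u) = -9*sqrt(u) (Q(u) = 9*(-sqrt(u)) = -9*sqrt(u))
sqrt(Q(7) - 4190) = sqrt(-9*sqrt(7) - 4190) = sqrt(-4190 - 9*sqrt(7))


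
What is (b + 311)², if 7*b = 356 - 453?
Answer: 4326400/49 ≈ 88294.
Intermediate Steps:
b = -97/7 (b = (356 - 453)/7 = (⅐)*(-97) = -97/7 ≈ -13.857)
(b + 311)² = (-97/7 + 311)² = (2080/7)² = 4326400/49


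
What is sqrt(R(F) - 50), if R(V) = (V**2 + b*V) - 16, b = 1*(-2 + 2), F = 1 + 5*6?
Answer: sqrt(895) ≈ 29.917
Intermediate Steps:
F = 31 (F = 1 + 30 = 31)
b = 0 (b = 1*0 = 0)
R(V) = -16 + V**2 (R(V) = (V**2 + 0*V) - 16 = (V**2 + 0) - 16 = V**2 - 16 = -16 + V**2)
sqrt(R(F) - 50) = sqrt((-16 + 31**2) - 50) = sqrt((-16 + 961) - 50) = sqrt(945 - 50) = sqrt(895)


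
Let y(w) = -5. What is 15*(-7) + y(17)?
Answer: -110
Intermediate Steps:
15*(-7) + y(17) = 15*(-7) - 5 = -105 - 5 = -110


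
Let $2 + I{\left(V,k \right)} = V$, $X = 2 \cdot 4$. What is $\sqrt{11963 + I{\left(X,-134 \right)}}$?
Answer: $\sqrt{11969} \approx 109.4$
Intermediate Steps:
$X = 8$
$I{\left(V,k \right)} = -2 + V$
$\sqrt{11963 + I{\left(X,-134 \right)}} = \sqrt{11963 + \left(-2 + 8\right)} = \sqrt{11963 + 6} = \sqrt{11969}$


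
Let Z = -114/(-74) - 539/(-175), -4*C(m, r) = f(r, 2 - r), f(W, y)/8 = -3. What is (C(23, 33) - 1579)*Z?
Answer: -6723002/925 ≈ -7268.1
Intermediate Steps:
f(W, y) = -24 (f(W, y) = 8*(-3) = -24)
C(m, r) = 6 (C(m, r) = -¼*(-24) = 6)
Z = 4274/925 (Z = -114*(-1/74) - 539*(-1/175) = 57/37 + 77/25 = 4274/925 ≈ 4.6205)
(C(23, 33) - 1579)*Z = (6 - 1579)*(4274/925) = -1573*4274/925 = -6723002/925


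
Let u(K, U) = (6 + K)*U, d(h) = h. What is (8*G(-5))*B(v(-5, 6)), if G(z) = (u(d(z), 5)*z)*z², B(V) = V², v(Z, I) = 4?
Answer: -80000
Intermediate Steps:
u(K, U) = U*(6 + K)
G(z) = z³*(30 + 5*z) (G(z) = ((5*(6 + z))*z)*z² = ((30 + 5*z)*z)*z² = (z*(30 + 5*z))*z² = z³*(30 + 5*z))
(8*G(-5))*B(v(-5, 6)) = (8*(5*(-5)³*(6 - 5)))*4² = (8*(5*(-125)*1))*16 = (8*(-625))*16 = -5000*16 = -80000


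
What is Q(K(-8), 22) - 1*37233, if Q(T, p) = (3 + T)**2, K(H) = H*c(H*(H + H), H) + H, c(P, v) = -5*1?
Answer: -36008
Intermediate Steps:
c(P, v) = -5
K(H) = -4*H (K(H) = H*(-5) + H = -5*H + H = -4*H)
Q(K(-8), 22) - 1*37233 = (3 - 4*(-8))**2 - 1*37233 = (3 + 32)**2 - 37233 = 35**2 - 37233 = 1225 - 37233 = -36008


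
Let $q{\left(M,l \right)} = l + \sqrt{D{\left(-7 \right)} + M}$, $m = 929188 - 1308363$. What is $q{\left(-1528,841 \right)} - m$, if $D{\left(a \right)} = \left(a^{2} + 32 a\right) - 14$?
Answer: $380016 + i \sqrt{1717} \approx 3.8002 \cdot 10^{5} + 41.437 i$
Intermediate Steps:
$m = -379175$ ($m = 929188 - 1308363 = -379175$)
$D{\left(a \right)} = -14 + a^{2} + 32 a$
$q{\left(M,l \right)} = l + \sqrt{-189 + M}$ ($q{\left(M,l \right)} = l + \sqrt{\left(-14 + \left(-7\right)^{2} + 32 \left(-7\right)\right) + M} = l + \sqrt{\left(-14 + 49 - 224\right) + M} = l + \sqrt{-189 + M}$)
$q{\left(-1528,841 \right)} - m = \left(841 + \sqrt{-189 - 1528}\right) - -379175 = \left(841 + \sqrt{-1717}\right) + 379175 = \left(841 + i \sqrt{1717}\right) + 379175 = 380016 + i \sqrt{1717}$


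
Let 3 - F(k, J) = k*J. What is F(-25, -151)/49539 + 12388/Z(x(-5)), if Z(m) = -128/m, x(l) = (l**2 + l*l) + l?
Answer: -6904123439/1585248 ≈ -4355.2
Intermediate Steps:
F(k, J) = 3 - J*k (F(k, J) = 3 - k*J = 3 - J*k)
x(l) = l + 2*l**2 (x(l) = (l**2 + l**2) + l = 2*l**2 + l = l + 2*l**2)
F(-25, -151)/49539 + 12388/Z(x(-5)) = (3 - 1*(-151)*(-25))/49539 + 12388/((-128*(-1/(5*(1 + 2*(-5)))))) = (3 - 3775)*(1/49539) + 12388/((-128*(-1/(5*(1 - 10))))) = -3772*1/49539 + 12388/((-128/((-5*(-9))))) = -3772/49539 + 12388/((-128/45)) = -3772/49539 + 12388/((-128*1/45)) = -3772/49539 + 12388/(-128/45) = -3772/49539 + 12388*(-45/128) = -3772/49539 - 139365/32 = -6904123439/1585248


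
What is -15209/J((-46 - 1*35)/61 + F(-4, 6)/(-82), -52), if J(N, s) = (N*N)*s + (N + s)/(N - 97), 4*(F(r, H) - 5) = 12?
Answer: 7805986581889286/53949231414261 ≈ 144.69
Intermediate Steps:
F(r, H) = 8 (F(r, H) = 5 + (¼)*12 = 5 + 3 = 8)
J(N, s) = s*N² + (N + s)/(-97 + N) (J(N, s) = N²*s + (N + s)/(-97 + N) = s*N² + (N + s)/(-97 + N))
-15209/J((-46 - 1*35)/61 + F(-4, 6)/(-82), -52) = -15209*(-97 + ((-46 - 1*35)/61 + 8/(-82)))/(((-46 - 1*35)/61 + 8/(-82)) - 52 - 52*((-46 - 1*35)/61 + 8/(-82))³ - 97*(-52)*((-46 - 1*35)/61 + 8/(-82))²) = -15209*(-97 + ((-46 - 35)*(1/61) + 8*(-1/82)))/(((-46 - 35)*(1/61) + 8*(-1/82)) - 52 - 52*((-46 - 35)*(1/61) + 8*(-1/82))³ - 97*(-52)*((-46 - 35)*(1/61) + 8*(-1/82))²) = -15209*(-97 + (-81*1/61 - 4/41))/((-81*1/61 - 4/41) - 52 - 52*(-81*1/61 - 4/41)³ - 97*(-52)*(-81*1/61 - 4/41)²) = -15209*(-97 + (-81/61 - 4/41))/((-81/61 - 4/41) - 52 - 52*(-81/61 - 4/41)³ - 97*(-52)*(-81/61 - 4/41)²) = -15209*(-97 - 3565/2501)/(-3565/2501 - 52 - 52*(-3565/2501)³ - 97*(-52)*(-3565/2501)²) = -15209*(-246162/(2501*(-3565/2501 - 52 - 52*(-45308387125/15643757501) - 97*(-52)*12709225/6255001))) = -15209*(-246162/(2501*(-3565/2501 - 52 + 2356036130500/15643757501 + 64105330900/6255001))) = -15209/((-2501/246162*161847694242783/15643757501)) = -15209/(-53949231414261/513247852054) = -15209*(-513247852054/53949231414261) = 7805986581889286/53949231414261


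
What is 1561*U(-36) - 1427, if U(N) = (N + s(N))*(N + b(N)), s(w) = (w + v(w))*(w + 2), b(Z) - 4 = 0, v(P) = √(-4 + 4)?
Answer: -59344403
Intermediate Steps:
v(P) = 0 (v(P) = √0 = 0)
b(Z) = 4 (b(Z) = 4 + 0 = 4)
s(w) = w*(2 + w) (s(w) = (w + 0)*(w + 2) = w*(2 + w))
U(N) = (4 + N)*(N + N*(2 + N)) (U(N) = (N + N*(2 + N))*(N + 4) = (N + N*(2 + N))*(4 + N) = (4 + N)*(N + N*(2 + N)))
1561*U(-36) - 1427 = 1561*(-36*(12 + (-36)² + 7*(-36))) - 1427 = 1561*(-36*(12 + 1296 - 252)) - 1427 = 1561*(-36*1056) - 1427 = 1561*(-38016) - 1427 = -59342976 - 1427 = -59344403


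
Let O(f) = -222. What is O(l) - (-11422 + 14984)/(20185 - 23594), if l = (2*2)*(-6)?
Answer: -753236/3409 ≈ -220.96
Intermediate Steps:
l = -24 (l = 4*(-6) = -24)
O(l) - (-11422 + 14984)/(20185 - 23594) = -222 - (-11422 + 14984)/(20185 - 23594) = -222 - 3562/(-3409) = -222 - 3562*(-1)/3409 = -222 - 1*(-3562/3409) = -222 + 3562/3409 = -753236/3409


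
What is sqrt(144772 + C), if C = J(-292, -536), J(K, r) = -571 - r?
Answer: sqrt(144737) ≈ 380.44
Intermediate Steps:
C = -35 (C = -571 - 1*(-536) = -571 + 536 = -35)
sqrt(144772 + C) = sqrt(144772 - 35) = sqrt(144737)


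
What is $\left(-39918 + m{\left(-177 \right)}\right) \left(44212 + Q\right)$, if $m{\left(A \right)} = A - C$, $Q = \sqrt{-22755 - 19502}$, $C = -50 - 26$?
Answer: $-1769320028 - 40019 i \sqrt{42257} \approx -1.7693 \cdot 10^{9} - 8.2265 \cdot 10^{6} i$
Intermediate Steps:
$C = -76$ ($C = -50 - 26 = -76$)
$Q = i \sqrt{42257}$ ($Q = \sqrt{-42257} = i \sqrt{42257} \approx 205.57 i$)
$m{\left(A \right)} = 76 + A$ ($m{\left(A \right)} = A - -76 = A + 76 = 76 + A$)
$\left(-39918 + m{\left(-177 \right)}\right) \left(44212 + Q\right) = \left(-39918 + \left(76 - 177\right)\right) \left(44212 + i \sqrt{42257}\right) = \left(-39918 - 101\right) \left(44212 + i \sqrt{42257}\right) = - 40019 \left(44212 + i \sqrt{42257}\right) = -1769320028 - 40019 i \sqrt{42257}$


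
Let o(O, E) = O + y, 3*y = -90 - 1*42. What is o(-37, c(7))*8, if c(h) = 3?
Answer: -648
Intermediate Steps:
y = -44 (y = (-90 - 1*42)/3 = (-90 - 42)/3 = (⅓)*(-132) = -44)
o(O, E) = -44 + O (o(O, E) = O - 44 = -44 + O)
o(-37, c(7))*8 = (-44 - 37)*8 = -81*8 = -648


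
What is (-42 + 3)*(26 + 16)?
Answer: -1638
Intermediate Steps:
(-42 + 3)*(26 + 16) = -39*42 = -1638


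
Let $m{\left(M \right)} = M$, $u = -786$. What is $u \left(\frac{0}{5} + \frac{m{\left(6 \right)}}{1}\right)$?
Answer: $-4716$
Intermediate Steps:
$u \left(\frac{0}{5} + \frac{m{\left(6 \right)}}{1}\right) = - 786 \left(\frac{0}{5} + \frac{6}{1}\right) = - 786 \left(0 \cdot \frac{1}{5} + 6 \cdot 1\right) = - 786 \left(0 + 6\right) = \left(-786\right) 6 = -4716$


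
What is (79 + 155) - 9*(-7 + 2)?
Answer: 279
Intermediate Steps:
(79 + 155) - 9*(-7 + 2) = 234 - 9*(-5) = 234 + 45 = 279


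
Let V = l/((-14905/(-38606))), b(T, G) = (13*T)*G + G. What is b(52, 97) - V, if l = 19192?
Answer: 237870093/14905 ≈ 15959.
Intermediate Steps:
b(T, G) = G + 13*G*T (b(T, G) = 13*G*T + G = G + 13*G*T)
V = 740926352/14905 (V = 19192/((-14905/(-38606))) = 19192/((-14905*(-1/38606))) = 19192/(14905/38606) = 19192*(38606/14905) = 740926352/14905 ≈ 49710.)
b(52, 97) - V = 97*(1 + 13*52) - 1*740926352/14905 = 97*(1 + 676) - 740926352/14905 = 97*677 - 740926352/14905 = 65669 - 740926352/14905 = 237870093/14905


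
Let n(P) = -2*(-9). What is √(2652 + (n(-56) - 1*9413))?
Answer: I*√6743 ≈ 82.116*I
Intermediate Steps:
n(P) = 18
√(2652 + (n(-56) - 1*9413)) = √(2652 + (18 - 1*9413)) = √(2652 + (18 - 9413)) = √(2652 - 9395) = √(-6743) = I*√6743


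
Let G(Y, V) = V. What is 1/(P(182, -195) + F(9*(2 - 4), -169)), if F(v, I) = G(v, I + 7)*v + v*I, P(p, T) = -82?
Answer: 1/5876 ≈ 0.00017018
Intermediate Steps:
F(v, I) = I*v + v*(7 + I) (F(v, I) = (I + 7)*v + v*I = (7 + I)*v + I*v = v*(7 + I) + I*v = I*v + v*(7 + I))
1/(P(182, -195) + F(9*(2 - 4), -169)) = 1/(-82 + (9*(2 - 4))*(7 + 2*(-169))) = 1/(-82 + (9*(-2))*(7 - 338)) = 1/(-82 - 18*(-331)) = 1/(-82 + 5958) = 1/5876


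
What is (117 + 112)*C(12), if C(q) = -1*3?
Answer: -687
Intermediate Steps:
C(q) = -3
(117 + 112)*C(12) = (117 + 112)*(-3) = 229*(-3) = -687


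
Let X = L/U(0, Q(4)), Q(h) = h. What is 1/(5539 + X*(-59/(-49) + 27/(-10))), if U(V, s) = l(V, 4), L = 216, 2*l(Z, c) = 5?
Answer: 1225/6626947 ≈ 0.00018485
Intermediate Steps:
l(Z, c) = 5/2 (l(Z, c) = (½)*5 = 5/2)
U(V, s) = 5/2
X = 432/5 (X = 216/(5/2) = 216*(⅖) = 432/5 ≈ 86.400)
1/(5539 + X*(-59/(-49) + 27/(-10))) = 1/(5539 + 432*(-59/(-49) + 27/(-10))/5) = 1/(5539 + 432*(-59*(-1/49) + 27*(-⅒))/5) = 1/(5539 + 432*(59/49 - 27/10)/5) = 1/(5539 + (432/5)*(-733/490)) = 1/(5539 - 158328/1225) = 1/(6626947/1225) = 1225/6626947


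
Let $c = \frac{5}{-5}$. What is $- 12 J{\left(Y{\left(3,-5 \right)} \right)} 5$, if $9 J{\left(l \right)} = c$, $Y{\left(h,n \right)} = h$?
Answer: $\frac{20}{3} \approx 6.6667$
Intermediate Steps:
$c = -1$ ($c = 5 \left(- \frac{1}{5}\right) = -1$)
$J{\left(l \right)} = - \frac{1}{9}$ ($J{\left(l \right)} = \frac{1}{9} \left(-1\right) = - \frac{1}{9}$)
$- 12 J{\left(Y{\left(3,-5 \right)} \right)} 5 = \left(-12\right) \left(- \frac{1}{9}\right) 5 = \frac{4}{3} \cdot 5 = \frac{20}{3}$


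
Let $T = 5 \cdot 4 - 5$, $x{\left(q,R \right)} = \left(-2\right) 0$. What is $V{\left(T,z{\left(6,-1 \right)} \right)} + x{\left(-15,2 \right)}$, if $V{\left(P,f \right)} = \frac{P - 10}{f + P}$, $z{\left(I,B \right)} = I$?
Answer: $\frac{5}{21} \approx 0.2381$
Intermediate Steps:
$x{\left(q,R \right)} = 0$
$T = 15$ ($T = 20 - 5 = 15$)
$V{\left(P,f \right)} = \frac{-10 + P}{P + f}$
$V{\left(T,z{\left(6,-1 \right)} \right)} + x{\left(-15,2 \right)} = \frac{-10 + 15}{15 + 6} + 0 = \frac{1}{21} \cdot 5 + 0 = \frac{5}{21} + 0 = \frac{5}{21}$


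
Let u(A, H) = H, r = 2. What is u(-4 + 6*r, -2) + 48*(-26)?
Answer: -1250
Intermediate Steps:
u(-4 + 6*r, -2) + 48*(-26) = -2 + 48*(-26) = -2 - 1248 = -1250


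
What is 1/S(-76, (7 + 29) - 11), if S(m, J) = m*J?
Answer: -1/1900 ≈ -0.00052632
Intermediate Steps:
S(m, J) = J*m
1/S(-76, (7 + 29) - 11) = 1/(((7 + 29) - 11)*(-76)) = 1/((36 - 11)*(-76)) = 1/(25*(-76)) = 1/(-1900) = -1/1900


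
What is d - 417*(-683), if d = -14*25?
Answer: 284461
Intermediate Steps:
d = -350
d - 417*(-683) = -350 - 417*(-683) = -350 + 284811 = 284461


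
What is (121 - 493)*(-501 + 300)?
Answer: 74772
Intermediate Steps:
(121 - 493)*(-501 + 300) = -372*(-201) = 74772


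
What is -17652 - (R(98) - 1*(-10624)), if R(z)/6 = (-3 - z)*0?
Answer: -28276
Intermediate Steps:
R(z) = 0 (R(z) = 6*((-3 - z)*0) = 6*0 = 0)
-17652 - (R(98) - 1*(-10624)) = -17652 - (0 - 1*(-10624)) = -17652 - (0 + 10624) = -17652 - 1*10624 = -17652 - 10624 = -28276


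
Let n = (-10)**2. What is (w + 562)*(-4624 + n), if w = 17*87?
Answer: -9233484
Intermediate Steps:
w = 1479
n = 100
(w + 562)*(-4624 + n) = (1479 + 562)*(-4624 + 100) = 2041*(-4524) = -9233484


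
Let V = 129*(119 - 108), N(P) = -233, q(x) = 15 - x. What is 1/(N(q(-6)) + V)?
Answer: 1/1186 ≈ 0.00084317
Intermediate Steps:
V = 1419 (V = 129*11 = 1419)
1/(N(q(-6)) + V) = 1/(-233 + 1419) = 1/1186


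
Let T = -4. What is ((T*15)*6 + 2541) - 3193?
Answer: -1012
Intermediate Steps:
((T*15)*6 + 2541) - 3193 = (-4*15*6 + 2541) - 3193 = (-60*6 + 2541) - 3193 = (-360 + 2541) - 3193 = 2181 - 3193 = -1012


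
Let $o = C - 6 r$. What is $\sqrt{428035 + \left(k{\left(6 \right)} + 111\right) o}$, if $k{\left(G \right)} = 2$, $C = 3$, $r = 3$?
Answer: $2 \sqrt{106585} \approx 652.95$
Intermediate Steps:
$o = -15$ ($o = 3 - 18 = -15$)
$\sqrt{428035 + \left(k{\left(6 \right)} + 111\right) o} = \sqrt{428035 + \left(2 + 111\right) \left(-15\right)} = \sqrt{428035 + 113 \left(-15\right)} = \sqrt{428035 - 1695} = \sqrt{426340} = 2 \sqrt{106585}$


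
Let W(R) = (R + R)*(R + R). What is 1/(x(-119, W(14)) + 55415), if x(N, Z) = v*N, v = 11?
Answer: 1/54106 ≈ 1.8482e-5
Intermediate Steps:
W(R) = 4*R**2 (W(R) = (2*R)*(2*R) = 4*R**2)
x(N, Z) = 11*N
1/(x(-119, W(14)) + 55415) = 1/(11*(-119) + 55415) = 1/(-1309 + 55415) = 1/54106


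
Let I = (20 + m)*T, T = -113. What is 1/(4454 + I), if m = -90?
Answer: 1/12364 ≈ 8.0880e-5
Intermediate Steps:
I = 7910 (I = (20 - 90)*(-113) = -70*(-113) = 7910)
1/(4454 + I) = 1/(4454 + 7910) = 1/12364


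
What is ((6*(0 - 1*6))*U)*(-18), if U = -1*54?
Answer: -34992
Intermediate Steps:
U = -54
((6*(0 - 1*6))*U)*(-18) = ((6*(0 - 1*6))*(-54))*(-18) = ((6*(0 - 6))*(-54))*(-18) = ((6*(-6))*(-54))*(-18) = -36*(-54)*(-18) = 1944*(-18) = -34992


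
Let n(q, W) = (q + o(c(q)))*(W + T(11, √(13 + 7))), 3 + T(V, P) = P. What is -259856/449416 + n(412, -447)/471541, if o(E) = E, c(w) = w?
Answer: -36147026362/26489758757 + 1648*√5/471541 ≈ -1.3568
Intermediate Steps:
T(V, P) = -3 + P
n(q, W) = 2*q*(-3 + W + 2*√5) (n(q, W) = (q + q)*(W + (-3 + √(13 + 7))) = (2*q)*(W + (-3 + √20)) = (2*q)*(W + (-3 + 2*√5)) = (2*q)*(-3 + W + 2*√5) = 2*q*(-3 + W + 2*√5))
-259856/449416 + n(412, -447)/471541 = -259856/449416 + (2*412*(-3 - 447 + 2*√5))/471541 = -259856*1/449416 + (2*412*(-450 + 2*√5))*(1/471541) = -32482/56177 + (-370800 + 1648*√5)*(1/471541) = -32482/56177 + (-370800/471541 + 1648*√5/471541) = -36147026362/26489758757 + 1648*√5/471541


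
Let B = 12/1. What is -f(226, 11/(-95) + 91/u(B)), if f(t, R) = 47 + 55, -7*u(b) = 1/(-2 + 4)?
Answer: -102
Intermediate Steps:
B = 12 (B = 12*1 = 12)
u(b) = -1/14 (u(b) = -1/(7*(-2 + 4)) = -⅐/2 = -⅐*½ = -1/14)
f(t, R) = 102
-f(226, 11/(-95) + 91/u(B)) = -1*102 = -102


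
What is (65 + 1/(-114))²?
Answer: 54893281/12996 ≈ 4223.9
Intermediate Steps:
(65 + 1/(-114))² = (65 - 1/114)² = (7409/114)² = 54893281/12996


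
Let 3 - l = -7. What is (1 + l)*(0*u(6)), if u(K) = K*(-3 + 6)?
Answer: 0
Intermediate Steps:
l = 10 (l = 3 - 1*(-7) = 3 + 7 = 10)
u(K) = 3*K (u(K) = K*3 = 3*K)
(1 + l)*(0*u(6)) = (1 + 10)*(0*(3*6)) = 11*(0*18) = 11*0 = 0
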